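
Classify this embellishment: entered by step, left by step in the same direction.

Approach: by step. Departure: by step, continuing in the same direction.
Stepwise on both sides with no change of direction means the note fills in the space between two different chord tones — a passing tone. (Had it turned back to its starting note it would be a neighbor tone instead.)

Passing tone.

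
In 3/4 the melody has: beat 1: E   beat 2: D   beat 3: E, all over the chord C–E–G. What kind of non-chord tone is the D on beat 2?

Lower neighbor tone.

The harmony at that moment is C major triad (C, E, G); D is not a chord tone.
It is approached by step down from E and left by step up to E.
Step away and step back to the same note — a neighbor tone (lower neighbor).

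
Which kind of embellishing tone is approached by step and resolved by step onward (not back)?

Approach: by step. Departure: by step, continuing in the same direction.
Stepwise on both sides with no change of direction means the note fills in the space between two different chord tones — a passing tone. (Had it turned back to its starting note it would be a neighbor tone instead.)

Passing tone.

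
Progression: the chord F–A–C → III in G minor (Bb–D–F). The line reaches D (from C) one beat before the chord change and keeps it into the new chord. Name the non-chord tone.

The harmony at that moment is F major triad (F, A, C); D is not a chord tone.
It is approached by step up from C and then sustained as the same pitch into the next harmony.
Arriving early and becoming a chord tone when the harmony changes — an anticipation.

D is an anticipation.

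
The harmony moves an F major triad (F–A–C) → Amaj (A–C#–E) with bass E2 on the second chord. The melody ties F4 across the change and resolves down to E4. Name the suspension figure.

9–8 suspension.

At the second chord the bass is E2. The suspended F4 lies a ninth above the bass; after resolving down by step to E4, the interval above the bass becomes an octave.
Suspension figures are named by those two intervals: 9–8.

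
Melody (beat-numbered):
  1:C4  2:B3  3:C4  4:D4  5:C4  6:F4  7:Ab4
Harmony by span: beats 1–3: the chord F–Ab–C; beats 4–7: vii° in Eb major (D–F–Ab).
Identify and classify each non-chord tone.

The harmony at that moment is F minor triad (F, Ab, C); B3 is not a chord tone.
It is approached by step down from C4 and left by step up to C4.
Step away and step back to the same note — a neighbor tone (lower neighbor).
The harmony at that moment is D diminished triad (D, F, Ab); C4 is not a chord tone.
It is approached by step down from D4 and left by leap up to F4.
Step in, leap out — an escape tone.

B3 (beat 2) — neighbor tone; C4 (beat 5) — escape tone.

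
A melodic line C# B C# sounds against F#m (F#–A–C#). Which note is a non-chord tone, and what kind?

The harmony at that moment is F# minor triad (F#, A, C#); B is not a chord tone.
It is approached by step down from C# and left by step up to C#.
Step away and step back to the same note — a neighbor tone (lower neighbor).

B is a neighbor tone.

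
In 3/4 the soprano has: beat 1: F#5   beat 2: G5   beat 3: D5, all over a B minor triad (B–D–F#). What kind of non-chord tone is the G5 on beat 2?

The harmony at that moment is B minor triad (B, D, F#); G5 is not a chord tone.
It is approached by step up from F#5 and left by leap down to D5.
Step in, leap out, on a weak beat — an escape tone.

Escape tone.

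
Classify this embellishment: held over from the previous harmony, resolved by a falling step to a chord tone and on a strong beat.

Suspension.

Approach: by preparation — the pitch is first a chord tone, then held (tied or repeated) while the harmony changes under it. Departure: down by step. Metric position: strong.
A prepared dissonance that resolves downward by step — a suspension. (The same figure resolving upward would be a retardation.)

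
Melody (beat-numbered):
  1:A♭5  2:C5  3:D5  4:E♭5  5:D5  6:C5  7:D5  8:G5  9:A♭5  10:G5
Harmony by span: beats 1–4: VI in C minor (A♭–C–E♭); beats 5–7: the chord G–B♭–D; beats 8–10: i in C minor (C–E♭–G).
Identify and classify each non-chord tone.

The harmony at that moment is A♭ major triad (A♭, C, E♭); D5 is not a chord tone.
It is approached by step up from C5 and left by step up to E♭5.
Step in, step out in the same direction — a passing tone.
The harmony at that moment is G minor triad (G, B♭, D); C5 is not a chord tone.
It is approached by step down from D5 and left by step up to D5.
Step away and step back to the same note — a neighbor tone (lower neighbor).
The harmony at that moment is C minor triad (C, E♭, G); A♭5 is not a chord tone.
It is approached by step up from G5 and left by step down to G5.
Step away and step back to the same note — a neighbor tone (upper neighbor).

D5 (beat 3) — passing tone; C5 (beat 6) — neighbor tone; A♭5 (beat 9) — neighbor tone.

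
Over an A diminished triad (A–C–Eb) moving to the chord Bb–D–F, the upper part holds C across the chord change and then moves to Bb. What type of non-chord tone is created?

The harmony at that moment is Bb major triad (Bb, D, F); C is not a chord tone.
It is held over (the same pitch as the preceding C) and left by step down to Bb.
Held over from the previous chord and resolving down by step — a suspension.

C is a suspension.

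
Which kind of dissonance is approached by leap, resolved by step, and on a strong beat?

Appoggiatura.

Approach: by leap. Departure: by step. Metric position: strong.
Leap in, step out, in a metrically strong position — an appoggiatura. (It is the mirror image of the escape tone, which steps in and leaps out from a weak position.)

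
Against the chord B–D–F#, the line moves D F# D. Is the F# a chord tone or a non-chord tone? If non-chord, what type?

B minor triad contains B, D, F#; F# is the fifth, so it is a chord tone.

Chord tone (the fifth of B minor triad).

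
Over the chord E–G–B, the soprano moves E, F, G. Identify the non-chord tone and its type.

The harmony at that moment is E minor triad (E, G, B); F is not a chord tone.
It is approached by step up from E and left by step up to G.
Step in, step out in the same direction — a passing tone.

F is a passing tone.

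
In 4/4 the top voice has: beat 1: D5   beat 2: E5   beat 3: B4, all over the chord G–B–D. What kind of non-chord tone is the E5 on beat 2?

Escape tone.

The harmony at that moment is G major triad (G, B, D); E5 is not a chord tone.
It is approached by step up from D5 and left by leap down to B4.
Step in, leap out, on a weak beat — an escape tone.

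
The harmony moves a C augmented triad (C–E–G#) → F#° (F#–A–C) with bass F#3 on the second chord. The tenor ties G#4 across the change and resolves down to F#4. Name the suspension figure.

At the second chord the bass is F#3. The suspended G#4 lies a ninth above the bass; after resolving down by step to F#4, the interval above the bass becomes an octave.
Suspension figures are named by those two intervals: 9–8.

9–8 suspension.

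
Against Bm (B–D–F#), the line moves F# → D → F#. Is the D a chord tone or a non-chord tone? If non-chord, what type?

B minor triad contains B, D, F#; D is the third, so it is a chord tone.

Chord tone (the third of B minor triad).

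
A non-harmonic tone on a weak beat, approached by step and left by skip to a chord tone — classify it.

Escape tone.

Approach: by step. Departure: by leap. Metric position: weak.
Step in, leap out, from a weak position — an escape tone (échappée). (It is the mirror image of the appoggiatura, which leaps in and steps out on a strong beat.)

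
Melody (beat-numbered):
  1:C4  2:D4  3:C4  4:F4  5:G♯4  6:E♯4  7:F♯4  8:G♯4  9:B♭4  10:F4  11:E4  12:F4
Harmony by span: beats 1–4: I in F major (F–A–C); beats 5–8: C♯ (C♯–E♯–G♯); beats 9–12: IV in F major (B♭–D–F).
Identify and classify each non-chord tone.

D4 (beat 2) — neighbor tone; F♯4 (beat 7) — passing tone; E4 (beat 11) — neighbor tone.

The harmony at that moment is F major triad (F, A, C); D4 is not a chord tone.
It is approached by step up from C4 and left by step down to C4.
Step away and step back to the same note — a neighbor tone (upper neighbor).
The harmony at that moment is C♯ major triad (C♯, E♯, G♯); F♯4 is not a chord tone.
It is approached by step up from E♯4 and left by step up to G♯4.
Step in, step out in the same direction — a passing tone.
The harmony at that moment is B♭ major triad (B♭, D, F); E4 is not a chord tone.
It is approached by step down from F4 and left by step up to F4.
Step away and step back to the same note — a neighbor tone (lower neighbor).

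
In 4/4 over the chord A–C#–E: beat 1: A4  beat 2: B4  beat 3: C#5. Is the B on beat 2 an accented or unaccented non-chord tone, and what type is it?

Unaccented passing tone.

The harmony at that moment is A major triad (A, C#, E); B4 is not a chord tone.
It is approached by step up from A4 and left by step up to C#5.
Step in, step out in the same direction — a passing tone.
It falls on a weak beat, so it is unaccented.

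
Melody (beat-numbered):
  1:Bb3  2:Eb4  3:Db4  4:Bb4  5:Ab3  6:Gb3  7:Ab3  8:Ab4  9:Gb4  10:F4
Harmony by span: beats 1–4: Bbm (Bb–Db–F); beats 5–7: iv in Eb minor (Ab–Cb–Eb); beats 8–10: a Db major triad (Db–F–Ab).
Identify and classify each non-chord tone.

The harmony at that moment is Bb minor triad (Bb, Db, F); Eb4 is not a chord tone.
It is approached by leap up from Bb3 and left by step down to Db4.
Leap in, step out — an appoggiatura.
The harmony at that moment is Ab minor triad (Ab, Cb, Eb); Gb3 is not a chord tone.
It is approached by step down from Ab3 and left by step up to Ab3.
Step away and step back to the same note — a neighbor tone (lower neighbor).
The harmony at that moment is Db major triad (Db, F, Ab); Gb4 is not a chord tone.
It is approached by step down from Ab4 and left by step down to F4.
Step in, step out in the same direction — a passing tone.

Eb4 (beat 2) — appoggiatura; Gb3 (beat 6) — neighbor tone; Gb4 (beat 9) — passing tone.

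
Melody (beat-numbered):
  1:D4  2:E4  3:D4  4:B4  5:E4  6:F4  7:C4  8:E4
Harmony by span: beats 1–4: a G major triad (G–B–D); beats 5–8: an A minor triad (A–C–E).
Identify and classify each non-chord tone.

The harmony at that moment is G major triad (G, B, D); E4 is not a chord tone.
It is approached by step up from D4 and left by step down to D4.
Step away and step back to the same note — a neighbor tone (upper neighbor).
The harmony at that moment is A minor triad (A, C, E); F4 is not a chord tone.
It is approached by step up from E4 and left by leap down to C4.
Step in, leap out — an escape tone.

E4 (beat 2) — neighbor tone; F4 (beat 6) — escape tone.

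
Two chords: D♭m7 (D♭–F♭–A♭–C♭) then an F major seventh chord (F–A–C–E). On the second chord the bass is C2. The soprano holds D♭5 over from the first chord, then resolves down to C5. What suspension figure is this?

At the second chord the bass is C2. The suspended D♭5 lies a ninth above the bass; after resolving down by step to C5, the interval above the bass becomes an octave.
Suspension figures are named by those two intervals: 9–8.

9–8 suspension.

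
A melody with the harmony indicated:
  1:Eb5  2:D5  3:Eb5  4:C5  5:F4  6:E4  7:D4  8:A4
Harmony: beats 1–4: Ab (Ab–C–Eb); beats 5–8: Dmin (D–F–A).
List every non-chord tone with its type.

D5 (beat 2) — neighbor tone; E4 (beat 6) — passing tone.

The harmony at that moment is Ab major triad (Ab, C, Eb); D5 is not a chord tone.
It is approached by step down from Eb5 and left by step up to Eb5.
Step away and step back to the same note — a neighbor tone (lower neighbor).
The harmony at that moment is D minor triad (D, F, A); E4 is not a chord tone.
It is approached by step down from F4 and left by step down to D4.
Step in, step out in the same direction — a passing tone.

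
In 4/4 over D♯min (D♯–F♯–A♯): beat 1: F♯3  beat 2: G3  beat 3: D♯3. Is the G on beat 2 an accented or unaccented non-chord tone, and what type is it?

Unaccented escape tone.

The harmony at that moment is D♯ minor triad (D♯, F♯, A♯); G3 is not a chord tone.
It is approached by step up from F♯3 and left by leap down to D♯3.
Step in, leap out — an escape tone.
It falls on a weak beat, so it is unaccented.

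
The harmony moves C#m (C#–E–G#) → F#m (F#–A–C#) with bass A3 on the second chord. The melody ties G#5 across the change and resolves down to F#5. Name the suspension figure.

7–6 suspension.

At the second chord the bass is A3. The suspended G#5 lies a seventh above the bass; after resolving down by step to F#5, the interval above the bass becomes a sixth.
Suspension figures are named by those two intervals: 7–6.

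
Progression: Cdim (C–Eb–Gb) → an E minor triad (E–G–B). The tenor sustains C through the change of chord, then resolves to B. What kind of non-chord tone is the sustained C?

C is a suspension.

The harmony at that moment is E minor triad (E, G, B); C is not a chord tone.
It is held over (the same pitch as the preceding C) and left by step down to B.
Held over from the previous chord and resolving down by step — a suspension.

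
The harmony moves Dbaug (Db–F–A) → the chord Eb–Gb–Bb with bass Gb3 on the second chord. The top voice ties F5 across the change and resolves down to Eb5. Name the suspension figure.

At the second chord the bass is Gb3. The suspended F5 lies a seventh above the bass; after resolving down by step to Eb5, the interval above the bass becomes a sixth.
Suspension figures are named by those two intervals: 7–6.

7–6 suspension.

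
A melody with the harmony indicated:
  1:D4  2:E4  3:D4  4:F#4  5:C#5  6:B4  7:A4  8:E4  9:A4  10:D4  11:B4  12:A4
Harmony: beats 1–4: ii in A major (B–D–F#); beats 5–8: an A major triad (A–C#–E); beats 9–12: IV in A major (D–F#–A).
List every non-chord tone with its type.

The harmony at that moment is B minor triad (B, D, F#); E4 is not a chord tone.
It is approached by step up from D4 and left by step down to D4.
Step away and step back to the same note — a neighbor tone (upper neighbor).
The harmony at that moment is A major triad (A, C#, E); B4 is not a chord tone.
It is approached by step down from C#5 and left by step down to A4.
Step in, step out in the same direction — a passing tone.
The harmony at that moment is D major triad (D, F#, A); B4 is not a chord tone.
It is approached by leap up from D4 and left by step down to A4.
Leap in, step out — an appoggiatura.

E4 (beat 2) — neighbor tone; B4 (beat 6) — passing tone; B4 (beat 11) — appoggiatura.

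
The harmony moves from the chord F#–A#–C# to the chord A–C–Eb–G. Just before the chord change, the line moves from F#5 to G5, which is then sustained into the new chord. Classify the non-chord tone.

The harmony at that moment is F# major triad (F#, A#, C#); G5 is not a chord tone.
It is approached by step up from F#5 and then sustained as the same pitch into the next harmony.
Arriving early and becoming a chord tone when the harmony changes — an anticipation.

G5 is an anticipation.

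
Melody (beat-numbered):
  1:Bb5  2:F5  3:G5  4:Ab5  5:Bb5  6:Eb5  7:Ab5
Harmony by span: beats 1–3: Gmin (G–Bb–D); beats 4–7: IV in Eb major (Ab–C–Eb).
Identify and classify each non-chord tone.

F5 (beat 2) — appoggiatura; Bb5 (beat 5) — escape tone.

The harmony at that moment is G minor triad (G, Bb, D); F5 is not a chord tone.
It is approached by leap down from Bb5 and left by step up to G5.
Leap in, step out — an appoggiatura.
The harmony at that moment is Ab major triad (Ab, C, Eb); Bb5 is not a chord tone.
It is approached by step up from Ab5 and left by leap down to Eb5.
Step in, leap out — an escape tone.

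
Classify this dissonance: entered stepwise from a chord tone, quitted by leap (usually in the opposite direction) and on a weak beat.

Approach: by step. Departure: by leap. Metric position: weak.
Step in, leap out, from a weak position — an escape tone (échappée). (It is the mirror image of the appoggiatura, which leaps in and steps out on a strong beat.)

Escape tone.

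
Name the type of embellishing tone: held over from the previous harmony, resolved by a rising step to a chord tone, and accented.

Approach: by preparation — the pitch is first a chord tone, then held (tied or repeated) while the harmony changes under it. Departure: up by step. Metric position: strong.
A prepared dissonance that resolves upward by step — a retardation. (The same figure resolving downward would be a suspension.)

Retardation.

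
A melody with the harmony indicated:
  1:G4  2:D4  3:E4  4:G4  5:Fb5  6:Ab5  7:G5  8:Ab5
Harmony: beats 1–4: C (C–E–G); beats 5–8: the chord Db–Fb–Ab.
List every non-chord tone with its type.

D4 (beat 2) — appoggiatura; G5 (beat 7) — neighbor tone.

The harmony at that moment is C major triad (C, E, G); D4 is not a chord tone.
It is approached by leap down from G4 and left by step up to E4.
Leap in, step out — an appoggiatura.
The harmony at that moment is Db minor triad (Db, Fb, Ab); G5 is not a chord tone.
It is approached by step down from Ab5 and left by step up to Ab5.
Step away and step back to the same note — a neighbor tone (lower neighbor).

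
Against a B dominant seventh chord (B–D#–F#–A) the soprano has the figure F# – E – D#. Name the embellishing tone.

The harmony at that moment is B dominant seventh chord (B, D#, F#, A); E is not a chord tone.
It is approached by step down from F# and left by step down to D#.
Step in, step out in the same direction — a passing tone.

E is a passing tone.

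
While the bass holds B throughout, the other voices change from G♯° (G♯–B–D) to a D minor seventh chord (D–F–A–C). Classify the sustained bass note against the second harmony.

The harmony at that moment is D minor seventh chord (D, F, A, C); B is not a chord tone.
It is held over (the same pitch as the preceding B) and then sustained as the same pitch into the next harmony.
Sustained through a change of harmony — a pedal tone.

Pedal tone (pedal point).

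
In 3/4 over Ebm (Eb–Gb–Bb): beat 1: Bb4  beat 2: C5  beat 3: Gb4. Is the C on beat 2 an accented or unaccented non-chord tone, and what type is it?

Unaccented escape tone.

The harmony at that moment is Eb minor triad (Eb, Gb, Bb); C5 is not a chord tone.
It is approached by step up from Bb4 and left by leap down to Gb4.
Step in, leap out — an escape tone.
It falls on a weak beat, so it is unaccented.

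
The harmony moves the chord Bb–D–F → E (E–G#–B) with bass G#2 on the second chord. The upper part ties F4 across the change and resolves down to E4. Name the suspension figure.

7–6 suspension.

At the second chord the bass is G#2. The suspended F4 lies a seventh above the bass; after resolving down by step to E4, the interval above the bass becomes a sixth.
Suspension figures are named by those two intervals: 7–6.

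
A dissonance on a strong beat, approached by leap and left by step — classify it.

Approach: by leap. Departure: by step. Metric position: strong.
Leap in, step out, in a metrically strong position — an appoggiatura. (It is the mirror image of the escape tone, which steps in and leaps out from a weak position.)

Appoggiatura.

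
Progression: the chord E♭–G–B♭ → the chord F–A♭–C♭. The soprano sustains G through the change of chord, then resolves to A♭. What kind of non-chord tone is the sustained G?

The harmony at that moment is F diminished triad (F, A♭, C♭); G is not a chord tone.
It is held over (the same pitch as the preceding G) and left by step up to A♭.
Held over from the previous chord and resolving up by step — a retardation.

G is a retardation.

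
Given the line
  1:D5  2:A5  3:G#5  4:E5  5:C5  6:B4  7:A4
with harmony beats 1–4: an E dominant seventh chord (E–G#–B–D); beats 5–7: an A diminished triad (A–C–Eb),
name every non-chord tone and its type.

The harmony at that moment is E dominant seventh chord (E, G#, B, D); A5 is not a chord tone.
It is approached by leap up from D5 and left by step down to G#5.
Leap in, step out — an appoggiatura.
The harmony at that moment is A diminished triad (A, C, Eb); B4 is not a chord tone.
It is approached by step down from C5 and left by step down to A4.
Step in, step out in the same direction — a passing tone.

A5 (beat 2) — appoggiatura; B4 (beat 6) — passing tone.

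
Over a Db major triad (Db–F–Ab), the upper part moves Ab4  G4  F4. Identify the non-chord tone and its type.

The harmony at that moment is Db major triad (Db, F, Ab); G4 is not a chord tone.
It is approached by step down from Ab4 and left by step down to F4.
Step in, step out in the same direction — a passing tone.

G4 is a passing tone.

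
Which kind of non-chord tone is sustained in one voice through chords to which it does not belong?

Approach: none. Departure: none — a single pitch is sustained while the chords change around it, passing through harmonies that do not contain it.
No melodic motion at all; the dissonance is created entirely by the moving harmonies against the stationary note — a pedal tone (pedal point).

Pedal tone.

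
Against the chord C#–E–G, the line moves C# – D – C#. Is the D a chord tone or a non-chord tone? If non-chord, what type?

The harmony at that moment is C# diminished triad (C#, E, G); D is not a chord tone.
It is approached by step up from C# and left by step down to C#.
Step away and step back to the same note — a neighbor tone (upper neighbor).

Non-chord tone — a neighbor tone.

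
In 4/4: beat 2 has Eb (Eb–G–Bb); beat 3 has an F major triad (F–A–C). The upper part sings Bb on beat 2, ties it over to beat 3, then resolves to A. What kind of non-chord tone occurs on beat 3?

The harmony at that moment is F major triad (F, A, C); Bb is not a chord tone.
It is held over (the same pitch as the preceding Bb) and left by step down to A.
Held over from the previous chord and resolving down by step — a suspension.

Suspension.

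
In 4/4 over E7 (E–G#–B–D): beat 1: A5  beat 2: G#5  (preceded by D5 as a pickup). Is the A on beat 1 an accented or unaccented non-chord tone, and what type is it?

Accented appoggiatura.

The harmony at that moment is E dominant seventh chord (E, G#, B, D); A5 is not a chord tone.
It is approached by leap up from D5 and left by step down to G#5.
Leap in, step out — an appoggiatura.
It falls on the downbeat, so it is accented.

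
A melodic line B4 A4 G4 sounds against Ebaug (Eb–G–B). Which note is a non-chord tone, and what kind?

A4 is a passing tone.

The harmony at that moment is Eb augmented triad (Eb, G, B); A4 is not a chord tone.
It is approached by step down from B4 and left by step down to G4.
Step in, step out in the same direction — a passing tone.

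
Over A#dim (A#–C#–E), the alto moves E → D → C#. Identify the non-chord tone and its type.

D is a passing tone.

The harmony at that moment is A# diminished triad (A#, C#, E); D is not a chord tone.
It is approached by step down from E and left by step down to C#.
Step in, step out in the same direction — a passing tone.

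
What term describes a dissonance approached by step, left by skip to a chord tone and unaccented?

Escape tone.

Approach: by step. Departure: by leap. Metric position: weak.
Step in, leap out, from a weak position — an escape tone (échappée). (It is the mirror image of the appoggiatura, which leaps in and steps out on a strong beat.)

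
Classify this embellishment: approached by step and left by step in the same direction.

Approach: by step. Departure: by step, continuing in the same direction.
Stepwise on both sides with no change of direction means the note fills in the space between two different chord tones — a passing tone. (Had it turned back to its starting note it would be a neighbor tone instead.)

Passing tone.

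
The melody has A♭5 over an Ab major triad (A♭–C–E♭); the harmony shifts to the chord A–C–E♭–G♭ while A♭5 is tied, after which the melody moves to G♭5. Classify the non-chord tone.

The harmony at that moment is A diminished seventh chord (A, C, E♭, G♭); A♭5 is not a chord tone.
It is held over (the same pitch as the preceding A♭5) and left by step down to G♭5.
Held over from the previous chord and resolving down by step — a suspension.

A♭5 is a suspension.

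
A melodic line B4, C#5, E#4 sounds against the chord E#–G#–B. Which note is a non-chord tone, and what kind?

C#5 is an escape tone.

The harmony at that moment is E# diminished triad (E#, G#, B); C#5 is not a chord tone.
It is approached by step up from B4 and left by leap down to E#4.
Step in, leap out — an escape tone.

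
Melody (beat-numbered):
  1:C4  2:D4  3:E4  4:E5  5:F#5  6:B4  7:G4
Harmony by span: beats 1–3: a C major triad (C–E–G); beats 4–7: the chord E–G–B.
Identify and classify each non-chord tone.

The harmony at that moment is C major triad (C, E, G); D4 is not a chord tone.
It is approached by step up from C4 and left by step up to E4.
Step in, step out in the same direction — a passing tone.
The harmony at that moment is E minor triad (E, G, B); F#5 is not a chord tone.
It is approached by step up from E5 and left by leap down to B4.
Step in, leap out — an escape tone.

D4 (beat 2) — passing tone; F#5 (beat 5) — escape tone.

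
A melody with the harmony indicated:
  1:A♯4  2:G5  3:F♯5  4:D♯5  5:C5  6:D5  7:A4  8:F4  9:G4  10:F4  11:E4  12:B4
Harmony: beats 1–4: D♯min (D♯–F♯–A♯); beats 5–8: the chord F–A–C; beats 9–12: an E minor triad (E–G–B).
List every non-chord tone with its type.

The harmony at that moment is D♯ minor triad (D♯, F♯, A♯); G5 is not a chord tone.
It is approached by leap up from A♯4 and left by step down to F♯5.
Leap in, step out — an appoggiatura.
The harmony at that moment is F major triad (F, A, C); D5 is not a chord tone.
It is approached by step up from C5 and left by leap down to A4.
Step in, leap out — an escape tone.
The harmony at that moment is E minor triad (E, G, B); F4 is not a chord tone.
It is approached by step down from G4 and left by step down to E4.
Step in, step out in the same direction — a passing tone.

G5 (beat 2) — appoggiatura; D5 (beat 6) — escape tone; F4 (beat 10) — passing tone.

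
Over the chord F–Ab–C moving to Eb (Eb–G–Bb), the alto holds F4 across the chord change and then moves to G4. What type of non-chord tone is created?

F4 is a retardation.

The harmony at that moment is Eb major triad (Eb, G, Bb); F4 is not a chord tone.
It is held over (the same pitch as the preceding F4) and left by step up to G4.
Held over from the previous chord and resolving up by step — a retardation.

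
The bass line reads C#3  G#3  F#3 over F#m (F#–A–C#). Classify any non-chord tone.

The harmony at that moment is F# minor triad (F#, A, C#); G#3 is not a chord tone.
It is approached by leap up from C#3 and left by step down to F#3.
Leap in, step out — an appoggiatura.

G#3 is an appoggiatura.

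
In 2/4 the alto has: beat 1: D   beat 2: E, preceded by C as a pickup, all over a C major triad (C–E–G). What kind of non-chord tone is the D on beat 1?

The harmony at that moment is C major triad (C, E, G); D is not a chord tone.
It is approached by step up from C and left by step up to E.
Step in, step out in the same direction — a passing tone.

Passing tone.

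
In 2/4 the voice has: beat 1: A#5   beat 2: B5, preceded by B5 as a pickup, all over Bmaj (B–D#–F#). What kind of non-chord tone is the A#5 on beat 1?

The harmony at that moment is B major triad (B, D#, F#); A#5 is not a chord tone.
It is approached by step down from B5 and left by step up to B5.
Step away and step back to the same note — a neighbor tone (lower neighbor).

Lower neighbor tone.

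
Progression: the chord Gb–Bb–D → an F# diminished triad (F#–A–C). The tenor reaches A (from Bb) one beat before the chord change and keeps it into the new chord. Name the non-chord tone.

A is an anticipation.

The harmony at that moment is Gb augmented triad (Gb, Bb, D); A is not a chord tone.
It is approached by step down from Bb and then sustained as the same pitch into the next harmony.
Arriving early and becoming a chord tone when the harmony changes — an anticipation.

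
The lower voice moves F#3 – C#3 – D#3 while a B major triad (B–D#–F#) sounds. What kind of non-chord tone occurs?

C#3 is an appoggiatura.

The harmony at that moment is B major triad (B, D#, F#); C#3 is not a chord tone.
It is approached by leap down from F#3 and left by step up to D#3.
Leap in, step out — an appoggiatura.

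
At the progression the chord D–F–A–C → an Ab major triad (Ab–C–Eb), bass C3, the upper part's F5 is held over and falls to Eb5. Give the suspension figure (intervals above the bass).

4–3 suspension.

At the second chord the bass is C3. The suspended F5 lies a fourth above the bass; after resolving down by step to Eb5, the interval above the bass becomes a third.
Suspension figures are named by those two intervals: 4–3.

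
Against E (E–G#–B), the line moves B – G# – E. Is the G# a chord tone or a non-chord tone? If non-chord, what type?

E major triad contains E, G#, B; G# is the third, so it is a chord tone.

Chord tone (the third of E major triad).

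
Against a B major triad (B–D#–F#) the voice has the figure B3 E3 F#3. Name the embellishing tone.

The harmony at that moment is B major triad (B, D#, F#); E3 is not a chord tone.
It is approached by leap down from B3 and left by step up to F#3.
Leap in, step out — an appoggiatura.

E3 is an appoggiatura.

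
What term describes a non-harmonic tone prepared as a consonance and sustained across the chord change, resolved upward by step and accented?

Retardation.

Approach: by preparation — the pitch is first a chord tone, then held (tied or repeated) while the harmony changes under it. Departure: up by step. Metric position: strong.
A prepared dissonance that resolves upward by step — a retardation. (The same figure resolving downward would be a suspension.)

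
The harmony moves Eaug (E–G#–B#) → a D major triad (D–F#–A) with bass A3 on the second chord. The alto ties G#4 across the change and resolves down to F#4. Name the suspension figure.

7–6 suspension.

At the second chord the bass is A3. The suspended G#4 lies a seventh above the bass; after resolving down by step to F#4, the interval above the bass becomes a sixth.
Suspension figures are named by those two intervals: 7–6.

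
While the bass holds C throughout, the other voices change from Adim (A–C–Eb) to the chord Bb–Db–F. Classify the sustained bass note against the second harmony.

The harmony at that moment is Bb minor triad (Bb, Db, F); C is not a chord tone.
It is held over (the same pitch as the preceding C) and then sustained as the same pitch into the next harmony.
Sustained through a change of harmony — a pedal tone.

Pedal tone (pedal point).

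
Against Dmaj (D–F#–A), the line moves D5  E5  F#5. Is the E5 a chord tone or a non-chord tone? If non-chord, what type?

The harmony at that moment is D major triad (D, F#, A); E5 is not a chord tone.
It is approached by step up from D5 and left by step up to F#5.
Step in, step out in the same direction — a passing tone.

Non-chord tone — a passing tone.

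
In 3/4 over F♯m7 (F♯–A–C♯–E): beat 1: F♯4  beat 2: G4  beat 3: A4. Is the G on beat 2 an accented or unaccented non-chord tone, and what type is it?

Unaccented passing tone.

The harmony at that moment is F♯ minor seventh chord (F♯, A, C♯, E); G4 is not a chord tone.
It is approached by step up from F♯4 and left by step up to A4.
Step in, step out in the same direction — a passing tone.
It falls on a weak beat, so it is unaccented.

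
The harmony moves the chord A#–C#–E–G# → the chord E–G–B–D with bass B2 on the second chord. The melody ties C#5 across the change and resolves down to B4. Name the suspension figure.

At the second chord the bass is B2. The suspended C#5 lies a ninth above the bass; after resolving down by step to B4, the interval above the bass becomes an octave.
Suspension figures are named by those two intervals: 9–8.

9–8 suspension.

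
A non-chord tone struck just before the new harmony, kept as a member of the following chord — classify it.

Anticipation.

Approach: ahead of the chord change (typically by step), so it is dissonant against the current harmony. Departure: none — the same pitch is restated or held and is a chord tone of the new harmony.
Dissonant first, consonant once the harmony catches up: the note simply arrives early — an anticipation. (The reverse timing, consonant first and dissonant after the change, would be a suspension or retardation.)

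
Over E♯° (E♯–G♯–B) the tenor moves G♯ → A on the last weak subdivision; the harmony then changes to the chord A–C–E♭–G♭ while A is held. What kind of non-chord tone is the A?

The harmony at that moment is E♯ diminished triad (E♯, G♯, B); A is not a chord tone.
It is approached by step up from G♯ and then sustained as the same pitch into the next harmony.
Arriving early and becoming a chord tone when the harmony changes — an anticipation.

A is an anticipation.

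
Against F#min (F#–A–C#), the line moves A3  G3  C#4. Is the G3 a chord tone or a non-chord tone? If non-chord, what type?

Non-chord tone — an escape tone.

The harmony at that moment is F# minor triad (F#, A, C#); G3 is not a chord tone.
It is approached by step down from A3 and left by leap up to C#4.
Step in, leap out — an escape tone.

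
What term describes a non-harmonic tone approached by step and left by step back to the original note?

Neighbor tone.

Approach: by step. Departure: by step in the opposite direction, back to the starting pitch.
Stepwise on both sides but reversing to return to the same chord tone — a neighbor tone. (Had it continued onward in the same direction it would be a passing tone instead.)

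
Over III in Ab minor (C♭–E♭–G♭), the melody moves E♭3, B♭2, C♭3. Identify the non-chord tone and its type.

The harmony at that moment is C♭ major triad (C♭, E♭, G♭); B♭2 is not a chord tone.
It is approached by leap down from E♭3 and left by step up to C♭3.
Leap in, step out — an appoggiatura.

B♭2 is an appoggiatura.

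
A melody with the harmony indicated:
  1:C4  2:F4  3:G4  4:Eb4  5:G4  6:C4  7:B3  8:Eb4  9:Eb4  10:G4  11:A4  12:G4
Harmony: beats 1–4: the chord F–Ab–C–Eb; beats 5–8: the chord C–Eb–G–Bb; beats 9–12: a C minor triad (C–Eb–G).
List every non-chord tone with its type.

G4 (beat 3) — escape tone; B3 (beat 7) — escape tone; A4 (beat 11) — neighbor tone.

The harmony at that moment is F minor seventh chord (F, Ab, C, Eb); G4 is not a chord tone.
It is approached by step up from F4 and left by leap down to Eb4.
Step in, leap out — an escape tone.
The harmony at that moment is C minor seventh chord (C, Eb, G, Bb); B3 is not a chord tone.
It is approached by step down from C4 and left by leap up to Eb4.
Step in, leap out — an escape tone.
The harmony at that moment is C minor triad (C, Eb, G); A4 is not a chord tone.
It is approached by step up from G4 and left by step down to G4.
Step away and step back to the same note — a neighbor tone (upper neighbor).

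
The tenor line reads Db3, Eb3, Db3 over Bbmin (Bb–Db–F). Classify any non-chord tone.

Eb3 is a neighbor tone.

The harmony at that moment is Bb minor triad (Bb, Db, F); Eb3 is not a chord tone.
It is approached by step up from Db3 and left by step down to Db3.
Step away and step back to the same note — a neighbor tone (upper neighbor).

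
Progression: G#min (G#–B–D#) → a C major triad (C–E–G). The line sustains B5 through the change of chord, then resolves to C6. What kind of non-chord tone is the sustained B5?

B5 is a retardation.

The harmony at that moment is C major triad (C, E, G); B5 is not a chord tone.
It is held over (the same pitch as the preceding B5) and left by step up to C6.
Held over from the previous chord and resolving up by step — a retardation.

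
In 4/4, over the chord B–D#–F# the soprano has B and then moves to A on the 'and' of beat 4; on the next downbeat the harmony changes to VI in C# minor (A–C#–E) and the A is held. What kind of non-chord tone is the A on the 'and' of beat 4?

Anticipation.

The harmony at that moment is B major triad (B, D#, F#); A is not a chord tone.
It is approached by step down from B and then sustained as the same pitch into the next harmony.
Arriving early and becoming a chord tone when the harmony changes — an anticipation.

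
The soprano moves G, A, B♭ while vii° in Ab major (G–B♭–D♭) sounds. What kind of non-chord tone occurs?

A is a passing tone.

The harmony at that moment is G diminished triad (G, B♭, D♭); A is not a chord tone.
It is approached by step up from G and left by step up to B♭.
Step in, step out in the same direction — a passing tone.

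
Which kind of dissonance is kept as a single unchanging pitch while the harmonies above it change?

Approach: none. Departure: none — a single pitch is sustained while the chords change around it, passing through harmonies that do not contain it.
No melodic motion at all; the dissonance is created entirely by the moving harmonies against the stationary note — a pedal tone (pedal point).

Pedal tone.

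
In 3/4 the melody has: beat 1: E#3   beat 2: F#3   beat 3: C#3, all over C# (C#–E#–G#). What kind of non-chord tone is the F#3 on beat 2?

The harmony at that moment is C# major triad (C#, E#, G#); F#3 is not a chord tone.
It is approached by step up from E#3 and left by leap down to C#3.
Step in, leap out, on a weak beat — an escape tone.

Escape tone.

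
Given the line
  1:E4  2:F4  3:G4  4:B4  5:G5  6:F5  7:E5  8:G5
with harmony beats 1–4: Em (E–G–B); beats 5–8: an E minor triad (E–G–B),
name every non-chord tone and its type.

F4 (beat 2) — passing tone; F5 (beat 6) — passing tone.

The harmony at that moment is E minor triad (E, G, B); F4 is not a chord tone.
It is approached by step up from E4 and left by step up to G4.
Step in, step out in the same direction — a passing tone.
The harmony at that moment is E minor triad (E, G, B); F5 is not a chord tone.
It is approached by step down from G5 and left by step down to E5.
Step in, step out in the same direction — a passing tone.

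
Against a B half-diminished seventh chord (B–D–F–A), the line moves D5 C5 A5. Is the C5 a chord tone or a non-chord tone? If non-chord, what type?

Non-chord tone — an escape tone.

The harmony at that moment is B half-diminished seventh chord (B, D, F, A); C5 is not a chord tone.
It is approached by step down from D5 and left by leap up to A5.
Step in, leap out — an escape tone.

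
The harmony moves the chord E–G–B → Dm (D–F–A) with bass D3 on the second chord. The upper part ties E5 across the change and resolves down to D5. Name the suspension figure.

9–8 suspension.

At the second chord the bass is D3. The suspended E5 lies a ninth above the bass; after resolving down by step to D5, the interval above the bass becomes an octave.
Suspension figures are named by those two intervals: 9–8.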